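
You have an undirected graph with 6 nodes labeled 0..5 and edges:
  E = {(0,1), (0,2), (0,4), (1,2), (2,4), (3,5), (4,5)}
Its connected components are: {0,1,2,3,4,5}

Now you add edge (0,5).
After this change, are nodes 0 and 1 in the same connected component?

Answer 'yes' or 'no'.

Initial components: {0,1,2,3,4,5}
Adding edge (0,5): both already in same component {0,1,2,3,4,5}. No change.
New components: {0,1,2,3,4,5}
Are 0 and 1 in the same component? yes

Answer: yes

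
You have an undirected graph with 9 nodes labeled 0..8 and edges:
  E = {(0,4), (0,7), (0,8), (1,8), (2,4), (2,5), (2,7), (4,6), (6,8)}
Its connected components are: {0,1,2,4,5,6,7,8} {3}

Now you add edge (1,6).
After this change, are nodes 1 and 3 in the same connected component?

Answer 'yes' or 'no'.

Initial components: {0,1,2,4,5,6,7,8} {3}
Adding edge (1,6): both already in same component {0,1,2,4,5,6,7,8}. No change.
New components: {0,1,2,4,5,6,7,8} {3}
Are 1 and 3 in the same component? no

Answer: no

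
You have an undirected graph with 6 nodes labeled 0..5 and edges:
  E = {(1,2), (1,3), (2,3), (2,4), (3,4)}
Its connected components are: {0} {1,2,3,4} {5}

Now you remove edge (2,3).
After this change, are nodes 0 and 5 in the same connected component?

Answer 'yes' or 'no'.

Initial components: {0} {1,2,3,4} {5}
Removing edge (2,3): not a bridge — component count unchanged at 3.
New components: {0} {1,2,3,4} {5}
Are 0 and 5 in the same component? no

Answer: no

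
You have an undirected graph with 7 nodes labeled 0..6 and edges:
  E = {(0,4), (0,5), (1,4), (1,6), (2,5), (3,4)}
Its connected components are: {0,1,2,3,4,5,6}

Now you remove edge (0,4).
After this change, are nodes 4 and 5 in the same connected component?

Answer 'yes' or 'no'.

Answer: no

Derivation:
Initial components: {0,1,2,3,4,5,6}
Removing edge (0,4): it was a bridge — component count 1 -> 2.
New components: {0,2,5} {1,3,4,6}
Are 4 and 5 in the same component? no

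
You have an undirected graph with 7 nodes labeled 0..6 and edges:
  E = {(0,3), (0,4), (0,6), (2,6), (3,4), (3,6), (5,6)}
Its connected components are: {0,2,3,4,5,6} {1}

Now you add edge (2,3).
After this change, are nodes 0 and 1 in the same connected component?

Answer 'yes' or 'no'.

Answer: no

Derivation:
Initial components: {0,2,3,4,5,6} {1}
Adding edge (2,3): both already in same component {0,2,3,4,5,6}. No change.
New components: {0,2,3,4,5,6} {1}
Are 0 and 1 in the same component? no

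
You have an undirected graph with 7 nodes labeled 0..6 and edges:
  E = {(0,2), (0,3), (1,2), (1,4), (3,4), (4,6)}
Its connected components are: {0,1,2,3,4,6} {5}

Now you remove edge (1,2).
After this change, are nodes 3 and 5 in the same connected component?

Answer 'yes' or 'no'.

Answer: no

Derivation:
Initial components: {0,1,2,3,4,6} {5}
Removing edge (1,2): not a bridge — component count unchanged at 2.
New components: {0,1,2,3,4,6} {5}
Are 3 and 5 in the same component? no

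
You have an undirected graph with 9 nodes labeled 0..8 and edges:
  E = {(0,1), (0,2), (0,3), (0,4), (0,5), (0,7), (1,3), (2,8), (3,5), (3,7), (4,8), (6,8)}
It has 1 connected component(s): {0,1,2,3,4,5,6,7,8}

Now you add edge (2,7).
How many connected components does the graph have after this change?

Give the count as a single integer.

Initial component count: 1
Add (2,7): endpoints already in same component. Count unchanged: 1.
New component count: 1

Answer: 1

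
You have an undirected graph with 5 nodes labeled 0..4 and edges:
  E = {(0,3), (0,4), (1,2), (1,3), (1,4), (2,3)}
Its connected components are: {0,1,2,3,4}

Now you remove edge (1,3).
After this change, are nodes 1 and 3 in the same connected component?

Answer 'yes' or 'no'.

Answer: yes

Derivation:
Initial components: {0,1,2,3,4}
Removing edge (1,3): not a bridge — component count unchanged at 1.
New components: {0,1,2,3,4}
Are 1 and 3 in the same component? yes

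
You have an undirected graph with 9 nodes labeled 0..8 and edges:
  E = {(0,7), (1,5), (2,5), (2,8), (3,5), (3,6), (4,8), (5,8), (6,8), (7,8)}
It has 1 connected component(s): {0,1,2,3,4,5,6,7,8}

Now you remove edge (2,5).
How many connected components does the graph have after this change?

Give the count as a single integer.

Answer: 1

Derivation:
Initial component count: 1
Remove (2,5): not a bridge. Count unchanged: 1.
  After removal, components: {0,1,2,3,4,5,6,7,8}
New component count: 1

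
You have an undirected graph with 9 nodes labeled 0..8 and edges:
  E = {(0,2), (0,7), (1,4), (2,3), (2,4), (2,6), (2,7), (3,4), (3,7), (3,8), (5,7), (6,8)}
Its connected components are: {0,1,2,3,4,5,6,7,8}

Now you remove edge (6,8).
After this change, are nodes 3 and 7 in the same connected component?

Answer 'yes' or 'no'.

Answer: yes

Derivation:
Initial components: {0,1,2,3,4,5,6,7,8}
Removing edge (6,8): not a bridge — component count unchanged at 1.
New components: {0,1,2,3,4,5,6,7,8}
Are 3 and 7 in the same component? yes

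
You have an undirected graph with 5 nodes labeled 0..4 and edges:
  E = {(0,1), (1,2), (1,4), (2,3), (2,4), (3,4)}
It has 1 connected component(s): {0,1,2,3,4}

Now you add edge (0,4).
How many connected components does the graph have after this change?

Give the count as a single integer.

Initial component count: 1
Add (0,4): endpoints already in same component. Count unchanged: 1.
New component count: 1

Answer: 1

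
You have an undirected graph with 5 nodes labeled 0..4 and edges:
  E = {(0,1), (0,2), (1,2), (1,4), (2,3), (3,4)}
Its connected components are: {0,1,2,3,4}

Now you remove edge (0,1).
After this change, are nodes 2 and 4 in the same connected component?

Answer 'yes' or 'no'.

Answer: yes

Derivation:
Initial components: {0,1,2,3,4}
Removing edge (0,1): not a bridge — component count unchanged at 1.
New components: {0,1,2,3,4}
Are 2 and 4 in the same component? yes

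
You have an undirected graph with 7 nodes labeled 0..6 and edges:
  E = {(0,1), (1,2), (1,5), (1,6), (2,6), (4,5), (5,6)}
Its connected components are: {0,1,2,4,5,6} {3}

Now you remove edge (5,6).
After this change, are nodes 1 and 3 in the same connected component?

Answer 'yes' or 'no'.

Answer: no

Derivation:
Initial components: {0,1,2,4,5,6} {3}
Removing edge (5,6): not a bridge — component count unchanged at 2.
New components: {0,1,2,4,5,6} {3}
Are 1 and 3 in the same component? no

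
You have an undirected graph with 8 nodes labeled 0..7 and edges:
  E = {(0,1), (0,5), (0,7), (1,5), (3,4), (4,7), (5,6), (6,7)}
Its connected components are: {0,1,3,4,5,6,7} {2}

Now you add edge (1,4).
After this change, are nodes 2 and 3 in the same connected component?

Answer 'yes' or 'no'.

Initial components: {0,1,3,4,5,6,7} {2}
Adding edge (1,4): both already in same component {0,1,3,4,5,6,7}. No change.
New components: {0,1,3,4,5,6,7} {2}
Are 2 and 3 in the same component? no

Answer: no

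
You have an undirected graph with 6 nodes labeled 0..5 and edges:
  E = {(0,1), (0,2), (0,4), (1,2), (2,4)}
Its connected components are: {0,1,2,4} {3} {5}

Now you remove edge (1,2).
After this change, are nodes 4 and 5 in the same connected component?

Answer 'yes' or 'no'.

Initial components: {0,1,2,4} {3} {5}
Removing edge (1,2): not a bridge — component count unchanged at 3.
New components: {0,1,2,4} {3} {5}
Are 4 and 5 in the same component? no

Answer: no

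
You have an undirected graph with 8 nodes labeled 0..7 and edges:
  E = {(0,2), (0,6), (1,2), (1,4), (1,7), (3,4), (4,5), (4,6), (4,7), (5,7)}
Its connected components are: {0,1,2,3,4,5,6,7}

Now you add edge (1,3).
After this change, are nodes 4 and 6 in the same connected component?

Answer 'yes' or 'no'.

Answer: yes

Derivation:
Initial components: {0,1,2,3,4,5,6,7}
Adding edge (1,3): both already in same component {0,1,2,3,4,5,6,7}. No change.
New components: {0,1,2,3,4,5,6,7}
Are 4 and 6 in the same component? yes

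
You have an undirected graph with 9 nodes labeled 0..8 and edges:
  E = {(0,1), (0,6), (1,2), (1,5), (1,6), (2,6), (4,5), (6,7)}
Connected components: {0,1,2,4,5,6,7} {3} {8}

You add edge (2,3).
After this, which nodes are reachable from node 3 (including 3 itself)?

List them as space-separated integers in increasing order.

Answer: 0 1 2 3 4 5 6 7

Derivation:
Before: nodes reachable from 3: {3}
Adding (2,3): merges 3's component with another. Reachability grows.
After: nodes reachable from 3: {0,1,2,3,4,5,6,7}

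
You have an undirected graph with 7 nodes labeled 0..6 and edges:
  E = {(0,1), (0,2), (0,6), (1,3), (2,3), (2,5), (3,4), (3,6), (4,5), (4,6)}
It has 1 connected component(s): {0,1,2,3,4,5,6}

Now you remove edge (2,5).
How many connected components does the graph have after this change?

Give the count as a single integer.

Answer: 1

Derivation:
Initial component count: 1
Remove (2,5): not a bridge. Count unchanged: 1.
  After removal, components: {0,1,2,3,4,5,6}
New component count: 1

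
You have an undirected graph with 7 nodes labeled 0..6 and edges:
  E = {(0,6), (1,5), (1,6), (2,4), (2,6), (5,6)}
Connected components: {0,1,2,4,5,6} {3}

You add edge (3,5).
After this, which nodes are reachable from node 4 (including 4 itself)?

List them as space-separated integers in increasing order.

Answer: 0 1 2 3 4 5 6

Derivation:
Before: nodes reachable from 4: {0,1,2,4,5,6}
Adding (3,5): merges 4's component with another. Reachability grows.
After: nodes reachable from 4: {0,1,2,3,4,5,6}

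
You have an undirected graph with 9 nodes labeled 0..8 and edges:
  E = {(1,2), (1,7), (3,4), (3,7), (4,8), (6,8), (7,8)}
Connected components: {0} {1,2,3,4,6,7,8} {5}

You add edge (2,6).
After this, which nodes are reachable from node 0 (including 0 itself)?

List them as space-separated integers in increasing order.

Answer: 0

Derivation:
Before: nodes reachable from 0: {0}
Adding (2,6): both endpoints already in same component. Reachability from 0 unchanged.
After: nodes reachable from 0: {0}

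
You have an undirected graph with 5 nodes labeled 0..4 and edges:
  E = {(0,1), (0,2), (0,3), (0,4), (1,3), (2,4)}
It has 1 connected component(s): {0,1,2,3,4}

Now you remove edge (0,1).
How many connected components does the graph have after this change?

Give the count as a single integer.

Answer: 1

Derivation:
Initial component count: 1
Remove (0,1): not a bridge. Count unchanged: 1.
  After removal, components: {0,1,2,3,4}
New component count: 1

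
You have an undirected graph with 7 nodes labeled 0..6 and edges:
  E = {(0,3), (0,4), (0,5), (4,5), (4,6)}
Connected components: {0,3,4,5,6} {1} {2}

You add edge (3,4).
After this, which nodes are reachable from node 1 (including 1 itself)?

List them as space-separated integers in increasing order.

Answer: 1

Derivation:
Before: nodes reachable from 1: {1}
Adding (3,4): both endpoints already in same component. Reachability from 1 unchanged.
After: nodes reachable from 1: {1}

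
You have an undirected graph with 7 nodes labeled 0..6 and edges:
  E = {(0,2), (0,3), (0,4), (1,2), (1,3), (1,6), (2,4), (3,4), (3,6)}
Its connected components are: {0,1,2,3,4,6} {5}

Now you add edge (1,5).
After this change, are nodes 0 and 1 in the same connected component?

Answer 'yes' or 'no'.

Initial components: {0,1,2,3,4,6} {5}
Adding edge (1,5): merges {0,1,2,3,4,6} and {5}.
New components: {0,1,2,3,4,5,6}
Are 0 and 1 in the same component? yes

Answer: yes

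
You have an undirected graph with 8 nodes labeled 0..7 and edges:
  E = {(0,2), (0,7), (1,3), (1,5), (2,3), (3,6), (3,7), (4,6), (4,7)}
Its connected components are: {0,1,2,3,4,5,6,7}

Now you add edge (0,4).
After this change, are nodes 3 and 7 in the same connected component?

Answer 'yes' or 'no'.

Answer: yes

Derivation:
Initial components: {0,1,2,3,4,5,6,7}
Adding edge (0,4): both already in same component {0,1,2,3,4,5,6,7}. No change.
New components: {0,1,2,3,4,5,6,7}
Are 3 and 7 in the same component? yes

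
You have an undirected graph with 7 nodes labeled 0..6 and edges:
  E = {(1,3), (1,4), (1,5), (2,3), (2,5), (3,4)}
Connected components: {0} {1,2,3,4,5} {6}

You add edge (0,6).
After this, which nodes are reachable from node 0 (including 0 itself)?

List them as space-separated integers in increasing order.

Answer: 0 6

Derivation:
Before: nodes reachable from 0: {0}
Adding (0,6): merges 0's component with another. Reachability grows.
After: nodes reachable from 0: {0,6}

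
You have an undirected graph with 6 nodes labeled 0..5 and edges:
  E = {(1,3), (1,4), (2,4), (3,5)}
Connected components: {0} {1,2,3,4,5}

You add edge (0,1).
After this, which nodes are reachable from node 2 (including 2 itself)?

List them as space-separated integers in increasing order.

Before: nodes reachable from 2: {1,2,3,4,5}
Adding (0,1): merges 2's component with another. Reachability grows.
After: nodes reachable from 2: {0,1,2,3,4,5}

Answer: 0 1 2 3 4 5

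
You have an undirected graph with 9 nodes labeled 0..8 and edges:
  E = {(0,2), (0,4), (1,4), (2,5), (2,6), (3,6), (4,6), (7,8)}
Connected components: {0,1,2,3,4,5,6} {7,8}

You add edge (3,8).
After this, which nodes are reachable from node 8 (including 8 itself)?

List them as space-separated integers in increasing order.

Before: nodes reachable from 8: {7,8}
Adding (3,8): merges 8's component with another. Reachability grows.
After: nodes reachable from 8: {0,1,2,3,4,5,6,7,8}

Answer: 0 1 2 3 4 5 6 7 8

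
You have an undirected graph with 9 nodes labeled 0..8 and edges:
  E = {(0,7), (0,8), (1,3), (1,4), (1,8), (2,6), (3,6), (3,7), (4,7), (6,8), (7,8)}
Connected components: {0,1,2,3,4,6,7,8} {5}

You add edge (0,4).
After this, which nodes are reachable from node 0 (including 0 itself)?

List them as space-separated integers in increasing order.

Before: nodes reachable from 0: {0,1,2,3,4,6,7,8}
Adding (0,4): both endpoints already in same component. Reachability from 0 unchanged.
After: nodes reachable from 0: {0,1,2,3,4,6,7,8}

Answer: 0 1 2 3 4 6 7 8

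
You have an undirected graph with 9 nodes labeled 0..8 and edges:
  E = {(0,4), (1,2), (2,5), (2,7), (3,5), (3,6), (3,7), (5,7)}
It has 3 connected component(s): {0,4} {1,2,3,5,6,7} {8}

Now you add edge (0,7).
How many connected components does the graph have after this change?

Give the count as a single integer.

Initial component count: 3
Add (0,7): merges two components. Count decreases: 3 -> 2.
New component count: 2

Answer: 2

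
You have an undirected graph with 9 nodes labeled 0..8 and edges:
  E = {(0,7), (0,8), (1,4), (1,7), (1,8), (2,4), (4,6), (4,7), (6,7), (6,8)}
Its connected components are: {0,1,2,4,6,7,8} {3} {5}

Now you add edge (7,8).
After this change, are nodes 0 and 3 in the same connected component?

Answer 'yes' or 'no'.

Answer: no

Derivation:
Initial components: {0,1,2,4,6,7,8} {3} {5}
Adding edge (7,8): both already in same component {0,1,2,4,6,7,8}. No change.
New components: {0,1,2,4,6,7,8} {3} {5}
Are 0 and 3 in the same component? no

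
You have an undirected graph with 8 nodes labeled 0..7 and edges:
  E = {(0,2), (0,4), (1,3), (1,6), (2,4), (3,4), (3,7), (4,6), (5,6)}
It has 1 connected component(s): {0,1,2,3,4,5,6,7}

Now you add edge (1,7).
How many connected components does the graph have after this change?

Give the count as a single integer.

Answer: 1

Derivation:
Initial component count: 1
Add (1,7): endpoints already in same component. Count unchanged: 1.
New component count: 1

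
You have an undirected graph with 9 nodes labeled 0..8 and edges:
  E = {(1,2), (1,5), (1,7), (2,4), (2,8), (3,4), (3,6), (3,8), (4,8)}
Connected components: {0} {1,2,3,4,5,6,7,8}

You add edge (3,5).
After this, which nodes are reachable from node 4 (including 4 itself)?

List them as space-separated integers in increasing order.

Answer: 1 2 3 4 5 6 7 8

Derivation:
Before: nodes reachable from 4: {1,2,3,4,5,6,7,8}
Adding (3,5): both endpoints already in same component. Reachability from 4 unchanged.
After: nodes reachable from 4: {1,2,3,4,5,6,7,8}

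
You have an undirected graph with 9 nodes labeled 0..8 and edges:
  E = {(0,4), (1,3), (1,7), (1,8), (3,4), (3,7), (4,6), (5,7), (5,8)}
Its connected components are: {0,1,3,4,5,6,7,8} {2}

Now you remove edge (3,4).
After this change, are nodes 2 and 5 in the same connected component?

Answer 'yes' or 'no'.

Answer: no

Derivation:
Initial components: {0,1,3,4,5,6,7,8} {2}
Removing edge (3,4): it was a bridge — component count 2 -> 3.
New components: {0,4,6} {1,3,5,7,8} {2}
Are 2 and 5 in the same component? no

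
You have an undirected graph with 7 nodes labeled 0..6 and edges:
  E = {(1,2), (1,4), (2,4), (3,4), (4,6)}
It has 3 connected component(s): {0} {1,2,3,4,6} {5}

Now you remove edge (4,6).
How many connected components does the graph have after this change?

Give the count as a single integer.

Initial component count: 3
Remove (4,6): it was a bridge. Count increases: 3 -> 4.
  After removal, components: {0} {1,2,3,4} {5} {6}
New component count: 4

Answer: 4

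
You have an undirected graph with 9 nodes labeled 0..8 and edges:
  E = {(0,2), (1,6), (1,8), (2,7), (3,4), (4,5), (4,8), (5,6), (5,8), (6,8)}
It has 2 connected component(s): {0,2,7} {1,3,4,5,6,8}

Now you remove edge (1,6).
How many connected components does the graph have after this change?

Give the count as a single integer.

Initial component count: 2
Remove (1,6): not a bridge. Count unchanged: 2.
  After removal, components: {0,2,7} {1,3,4,5,6,8}
New component count: 2

Answer: 2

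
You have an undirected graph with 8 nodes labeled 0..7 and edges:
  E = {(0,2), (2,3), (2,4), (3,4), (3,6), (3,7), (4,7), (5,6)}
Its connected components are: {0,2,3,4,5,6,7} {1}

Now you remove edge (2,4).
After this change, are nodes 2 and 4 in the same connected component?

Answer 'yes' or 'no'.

Initial components: {0,2,3,4,5,6,7} {1}
Removing edge (2,4): not a bridge — component count unchanged at 2.
New components: {0,2,3,4,5,6,7} {1}
Are 2 and 4 in the same component? yes

Answer: yes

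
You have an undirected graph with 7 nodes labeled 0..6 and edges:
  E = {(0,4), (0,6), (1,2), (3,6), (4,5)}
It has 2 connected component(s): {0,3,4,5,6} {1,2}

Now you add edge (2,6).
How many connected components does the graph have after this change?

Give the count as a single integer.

Answer: 1

Derivation:
Initial component count: 2
Add (2,6): merges two components. Count decreases: 2 -> 1.
New component count: 1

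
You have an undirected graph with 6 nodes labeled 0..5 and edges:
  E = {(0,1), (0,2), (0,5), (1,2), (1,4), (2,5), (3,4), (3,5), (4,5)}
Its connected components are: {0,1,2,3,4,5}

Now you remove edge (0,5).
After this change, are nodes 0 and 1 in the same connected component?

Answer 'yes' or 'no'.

Answer: yes

Derivation:
Initial components: {0,1,2,3,4,5}
Removing edge (0,5): not a bridge — component count unchanged at 1.
New components: {0,1,2,3,4,5}
Are 0 and 1 in the same component? yes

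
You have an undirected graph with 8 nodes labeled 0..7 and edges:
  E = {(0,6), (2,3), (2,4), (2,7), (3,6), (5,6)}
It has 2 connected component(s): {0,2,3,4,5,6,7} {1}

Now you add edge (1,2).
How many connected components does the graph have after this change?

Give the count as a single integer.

Initial component count: 2
Add (1,2): merges two components. Count decreases: 2 -> 1.
New component count: 1

Answer: 1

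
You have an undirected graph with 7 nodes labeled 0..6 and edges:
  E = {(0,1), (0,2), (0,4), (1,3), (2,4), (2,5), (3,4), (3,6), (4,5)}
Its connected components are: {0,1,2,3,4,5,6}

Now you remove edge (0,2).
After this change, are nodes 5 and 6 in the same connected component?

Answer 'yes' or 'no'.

Answer: yes

Derivation:
Initial components: {0,1,2,3,4,5,6}
Removing edge (0,2): not a bridge — component count unchanged at 1.
New components: {0,1,2,3,4,5,6}
Are 5 and 6 in the same component? yes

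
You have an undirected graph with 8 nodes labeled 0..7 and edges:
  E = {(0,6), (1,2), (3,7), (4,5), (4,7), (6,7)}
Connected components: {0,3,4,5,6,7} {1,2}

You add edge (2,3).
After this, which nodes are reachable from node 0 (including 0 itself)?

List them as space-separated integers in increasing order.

Before: nodes reachable from 0: {0,3,4,5,6,7}
Adding (2,3): merges 0's component with another. Reachability grows.
After: nodes reachable from 0: {0,1,2,3,4,5,6,7}

Answer: 0 1 2 3 4 5 6 7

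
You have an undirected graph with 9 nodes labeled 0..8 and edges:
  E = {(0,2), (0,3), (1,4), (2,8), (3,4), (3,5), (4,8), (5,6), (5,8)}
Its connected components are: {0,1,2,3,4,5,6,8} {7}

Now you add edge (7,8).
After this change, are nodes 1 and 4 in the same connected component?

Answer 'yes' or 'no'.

Initial components: {0,1,2,3,4,5,6,8} {7}
Adding edge (7,8): merges {7} and {0,1,2,3,4,5,6,8}.
New components: {0,1,2,3,4,5,6,7,8}
Are 1 and 4 in the same component? yes

Answer: yes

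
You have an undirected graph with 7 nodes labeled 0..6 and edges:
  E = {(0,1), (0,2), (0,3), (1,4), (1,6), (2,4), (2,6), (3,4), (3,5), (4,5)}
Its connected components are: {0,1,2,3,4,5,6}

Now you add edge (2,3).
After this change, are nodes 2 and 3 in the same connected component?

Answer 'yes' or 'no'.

Initial components: {0,1,2,3,4,5,6}
Adding edge (2,3): both already in same component {0,1,2,3,4,5,6}. No change.
New components: {0,1,2,3,4,5,6}
Are 2 and 3 in the same component? yes

Answer: yes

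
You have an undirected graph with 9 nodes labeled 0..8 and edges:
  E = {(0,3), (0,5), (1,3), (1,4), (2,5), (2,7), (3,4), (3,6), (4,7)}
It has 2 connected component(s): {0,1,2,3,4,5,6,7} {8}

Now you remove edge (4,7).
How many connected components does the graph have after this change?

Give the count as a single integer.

Initial component count: 2
Remove (4,7): not a bridge. Count unchanged: 2.
  After removal, components: {0,1,2,3,4,5,6,7} {8}
New component count: 2

Answer: 2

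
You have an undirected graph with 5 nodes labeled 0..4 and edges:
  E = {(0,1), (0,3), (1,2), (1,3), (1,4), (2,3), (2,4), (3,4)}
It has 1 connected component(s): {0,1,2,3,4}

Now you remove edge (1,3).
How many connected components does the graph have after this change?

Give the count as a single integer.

Answer: 1

Derivation:
Initial component count: 1
Remove (1,3): not a bridge. Count unchanged: 1.
  After removal, components: {0,1,2,3,4}
New component count: 1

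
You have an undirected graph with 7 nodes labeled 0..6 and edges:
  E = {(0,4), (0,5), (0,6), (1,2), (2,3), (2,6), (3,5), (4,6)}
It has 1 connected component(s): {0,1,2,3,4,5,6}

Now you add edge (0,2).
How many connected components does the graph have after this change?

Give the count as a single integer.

Answer: 1

Derivation:
Initial component count: 1
Add (0,2): endpoints already in same component. Count unchanged: 1.
New component count: 1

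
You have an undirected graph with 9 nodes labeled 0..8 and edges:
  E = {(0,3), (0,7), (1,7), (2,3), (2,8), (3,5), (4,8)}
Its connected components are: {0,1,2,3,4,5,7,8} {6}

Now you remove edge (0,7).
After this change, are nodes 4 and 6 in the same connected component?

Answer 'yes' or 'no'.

Answer: no

Derivation:
Initial components: {0,1,2,3,4,5,7,8} {6}
Removing edge (0,7): it was a bridge — component count 2 -> 3.
New components: {0,2,3,4,5,8} {1,7} {6}
Are 4 and 6 in the same component? no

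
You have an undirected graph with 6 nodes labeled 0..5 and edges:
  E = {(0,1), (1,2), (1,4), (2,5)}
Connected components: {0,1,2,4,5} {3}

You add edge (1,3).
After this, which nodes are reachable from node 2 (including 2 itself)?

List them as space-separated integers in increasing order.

Answer: 0 1 2 3 4 5

Derivation:
Before: nodes reachable from 2: {0,1,2,4,5}
Adding (1,3): merges 2's component with another. Reachability grows.
After: nodes reachable from 2: {0,1,2,3,4,5}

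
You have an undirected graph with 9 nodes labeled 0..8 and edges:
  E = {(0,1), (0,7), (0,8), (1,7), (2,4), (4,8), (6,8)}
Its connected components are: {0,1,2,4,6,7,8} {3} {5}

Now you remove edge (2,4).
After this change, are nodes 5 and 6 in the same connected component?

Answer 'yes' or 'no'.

Initial components: {0,1,2,4,6,7,8} {3} {5}
Removing edge (2,4): it was a bridge — component count 3 -> 4.
New components: {0,1,4,6,7,8} {2} {3} {5}
Are 5 and 6 in the same component? no

Answer: no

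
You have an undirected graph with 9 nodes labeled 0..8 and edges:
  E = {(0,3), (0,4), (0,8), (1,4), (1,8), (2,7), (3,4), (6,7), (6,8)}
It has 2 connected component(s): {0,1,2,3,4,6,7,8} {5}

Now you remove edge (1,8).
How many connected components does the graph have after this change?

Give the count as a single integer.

Answer: 2

Derivation:
Initial component count: 2
Remove (1,8): not a bridge. Count unchanged: 2.
  After removal, components: {0,1,2,3,4,6,7,8} {5}
New component count: 2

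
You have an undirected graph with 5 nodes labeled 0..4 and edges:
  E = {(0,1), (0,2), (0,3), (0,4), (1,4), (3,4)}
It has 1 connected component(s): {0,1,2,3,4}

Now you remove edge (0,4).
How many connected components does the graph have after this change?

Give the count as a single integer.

Answer: 1

Derivation:
Initial component count: 1
Remove (0,4): not a bridge. Count unchanged: 1.
  After removal, components: {0,1,2,3,4}
New component count: 1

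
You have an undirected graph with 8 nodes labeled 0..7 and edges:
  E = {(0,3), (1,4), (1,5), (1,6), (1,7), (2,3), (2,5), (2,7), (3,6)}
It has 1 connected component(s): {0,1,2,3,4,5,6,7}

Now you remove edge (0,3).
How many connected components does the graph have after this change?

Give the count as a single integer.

Answer: 2

Derivation:
Initial component count: 1
Remove (0,3): it was a bridge. Count increases: 1 -> 2.
  After removal, components: {0} {1,2,3,4,5,6,7}
New component count: 2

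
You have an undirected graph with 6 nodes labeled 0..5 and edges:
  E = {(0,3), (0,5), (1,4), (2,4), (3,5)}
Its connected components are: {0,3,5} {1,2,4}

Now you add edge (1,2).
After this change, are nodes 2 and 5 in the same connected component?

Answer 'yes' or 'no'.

Answer: no

Derivation:
Initial components: {0,3,5} {1,2,4}
Adding edge (1,2): both already in same component {1,2,4}. No change.
New components: {0,3,5} {1,2,4}
Are 2 and 5 in the same component? no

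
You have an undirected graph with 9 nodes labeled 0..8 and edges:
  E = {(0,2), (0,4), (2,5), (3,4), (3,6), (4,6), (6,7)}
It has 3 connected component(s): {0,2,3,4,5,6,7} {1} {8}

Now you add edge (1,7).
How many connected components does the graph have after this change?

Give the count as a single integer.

Initial component count: 3
Add (1,7): merges two components. Count decreases: 3 -> 2.
New component count: 2

Answer: 2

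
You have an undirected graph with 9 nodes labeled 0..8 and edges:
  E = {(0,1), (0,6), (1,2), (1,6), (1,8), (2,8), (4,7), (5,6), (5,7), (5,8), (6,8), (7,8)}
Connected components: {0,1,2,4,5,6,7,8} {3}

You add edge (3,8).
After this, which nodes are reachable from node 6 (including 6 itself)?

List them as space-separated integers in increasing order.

Answer: 0 1 2 3 4 5 6 7 8

Derivation:
Before: nodes reachable from 6: {0,1,2,4,5,6,7,8}
Adding (3,8): merges 6's component with another. Reachability grows.
After: nodes reachable from 6: {0,1,2,3,4,5,6,7,8}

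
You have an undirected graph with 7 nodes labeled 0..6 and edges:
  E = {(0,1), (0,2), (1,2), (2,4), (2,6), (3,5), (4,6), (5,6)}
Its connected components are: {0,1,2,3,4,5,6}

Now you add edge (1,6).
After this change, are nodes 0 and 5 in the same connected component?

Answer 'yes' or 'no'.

Initial components: {0,1,2,3,4,5,6}
Adding edge (1,6): both already in same component {0,1,2,3,4,5,6}. No change.
New components: {0,1,2,3,4,5,6}
Are 0 and 5 in the same component? yes

Answer: yes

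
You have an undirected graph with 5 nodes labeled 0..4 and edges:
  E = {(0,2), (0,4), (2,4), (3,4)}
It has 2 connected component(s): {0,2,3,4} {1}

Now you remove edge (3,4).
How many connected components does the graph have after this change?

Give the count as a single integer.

Answer: 3

Derivation:
Initial component count: 2
Remove (3,4): it was a bridge. Count increases: 2 -> 3.
  After removal, components: {0,2,4} {1} {3}
New component count: 3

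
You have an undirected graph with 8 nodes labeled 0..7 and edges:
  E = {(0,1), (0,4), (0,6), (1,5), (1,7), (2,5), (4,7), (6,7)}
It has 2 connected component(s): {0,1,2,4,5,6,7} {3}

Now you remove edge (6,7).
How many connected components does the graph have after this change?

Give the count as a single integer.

Answer: 2

Derivation:
Initial component count: 2
Remove (6,7): not a bridge. Count unchanged: 2.
  After removal, components: {0,1,2,4,5,6,7} {3}
New component count: 2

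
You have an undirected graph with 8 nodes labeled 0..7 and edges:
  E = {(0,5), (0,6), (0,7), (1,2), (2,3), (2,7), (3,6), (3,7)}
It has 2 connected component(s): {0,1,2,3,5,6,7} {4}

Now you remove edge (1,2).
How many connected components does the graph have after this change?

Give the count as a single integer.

Answer: 3

Derivation:
Initial component count: 2
Remove (1,2): it was a bridge. Count increases: 2 -> 3.
  After removal, components: {0,2,3,5,6,7} {1} {4}
New component count: 3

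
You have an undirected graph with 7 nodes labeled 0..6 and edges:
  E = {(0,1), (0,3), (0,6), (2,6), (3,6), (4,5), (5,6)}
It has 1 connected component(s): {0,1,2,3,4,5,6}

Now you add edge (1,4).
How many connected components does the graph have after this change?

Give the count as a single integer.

Answer: 1

Derivation:
Initial component count: 1
Add (1,4): endpoints already in same component. Count unchanged: 1.
New component count: 1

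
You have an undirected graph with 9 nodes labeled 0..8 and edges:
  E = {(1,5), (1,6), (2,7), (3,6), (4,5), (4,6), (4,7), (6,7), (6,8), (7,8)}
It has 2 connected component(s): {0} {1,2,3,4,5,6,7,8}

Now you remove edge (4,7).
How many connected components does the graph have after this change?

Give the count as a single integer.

Answer: 2

Derivation:
Initial component count: 2
Remove (4,7): not a bridge. Count unchanged: 2.
  After removal, components: {0} {1,2,3,4,5,6,7,8}
New component count: 2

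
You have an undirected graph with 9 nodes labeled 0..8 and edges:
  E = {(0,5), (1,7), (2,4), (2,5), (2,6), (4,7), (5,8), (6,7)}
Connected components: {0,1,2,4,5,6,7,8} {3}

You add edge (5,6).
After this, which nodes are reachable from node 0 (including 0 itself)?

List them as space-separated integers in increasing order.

Before: nodes reachable from 0: {0,1,2,4,5,6,7,8}
Adding (5,6): both endpoints already in same component. Reachability from 0 unchanged.
After: nodes reachable from 0: {0,1,2,4,5,6,7,8}

Answer: 0 1 2 4 5 6 7 8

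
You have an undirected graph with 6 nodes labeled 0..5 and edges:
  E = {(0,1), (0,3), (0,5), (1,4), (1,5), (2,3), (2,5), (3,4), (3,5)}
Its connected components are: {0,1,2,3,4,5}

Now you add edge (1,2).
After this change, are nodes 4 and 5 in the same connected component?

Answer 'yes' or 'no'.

Initial components: {0,1,2,3,4,5}
Adding edge (1,2): both already in same component {0,1,2,3,4,5}. No change.
New components: {0,1,2,3,4,5}
Are 4 and 5 in the same component? yes

Answer: yes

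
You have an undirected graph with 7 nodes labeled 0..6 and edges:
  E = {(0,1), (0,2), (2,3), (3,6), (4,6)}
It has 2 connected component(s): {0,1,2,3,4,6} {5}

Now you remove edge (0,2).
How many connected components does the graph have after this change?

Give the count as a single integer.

Initial component count: 2
Remove (0,2): it was a bridge. Count increases: 2 -> 3.
  After removal, components: {0,1} {2,3,4,6} {5}
New component count: 3

Answer: 3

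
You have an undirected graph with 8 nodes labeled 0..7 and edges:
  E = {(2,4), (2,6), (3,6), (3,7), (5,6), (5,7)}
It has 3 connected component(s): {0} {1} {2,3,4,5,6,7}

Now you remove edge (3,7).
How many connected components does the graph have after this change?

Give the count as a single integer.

Answer: 3

Derivation:
Initial component count: 3
Remove (3,7): not a bridge. Count unchanged: 3.
  After removal, components: {0} {1} {2,3,4,5,6,7}
New component count: 3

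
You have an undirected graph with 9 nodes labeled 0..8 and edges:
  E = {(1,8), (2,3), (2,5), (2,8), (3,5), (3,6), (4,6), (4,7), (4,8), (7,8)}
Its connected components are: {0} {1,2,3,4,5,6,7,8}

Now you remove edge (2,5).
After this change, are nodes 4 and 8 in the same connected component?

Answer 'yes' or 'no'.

Initial components: {0} {1,2,3,4,5,6,7,8}
Removing edge (2,5): not a bridge — component count unchanged at 2.
New components: {0} {1,2,3,4,5,6,7,8}
Are 4 and 8 in the same component? yes

Answer: yes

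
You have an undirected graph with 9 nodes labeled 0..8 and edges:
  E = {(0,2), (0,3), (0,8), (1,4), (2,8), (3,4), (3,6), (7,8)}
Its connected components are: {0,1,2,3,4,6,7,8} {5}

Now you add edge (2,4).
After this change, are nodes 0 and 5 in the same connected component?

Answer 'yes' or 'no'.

Answer: no

Derivation:
Initial components: {0,1,2,3,4,6,7,8} {5}
Adding edge (2,4): both already in same component {0,1,2,3,4,6,7,8}. No change.
New components: {0,1,2,3,4,6,7,8} {5}
Are 0 and 5 in the same component? no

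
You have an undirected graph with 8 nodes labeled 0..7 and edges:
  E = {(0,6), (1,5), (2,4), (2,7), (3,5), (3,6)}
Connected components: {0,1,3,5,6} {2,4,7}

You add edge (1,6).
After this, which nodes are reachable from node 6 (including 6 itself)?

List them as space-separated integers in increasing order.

Answer: 0 1 3 5 6

Derivation:
Before: nodes reachable from 6: {0,1,3,5,6}
Adding (1,6): both endpoints already in same component. Reachability from 6 unchanged.
After: nodes reachable from 6: {0,1,3,5,6}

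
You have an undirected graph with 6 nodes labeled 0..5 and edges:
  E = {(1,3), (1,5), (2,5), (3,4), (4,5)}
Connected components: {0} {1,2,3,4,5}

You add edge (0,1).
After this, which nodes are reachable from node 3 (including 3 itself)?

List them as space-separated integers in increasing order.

Before: nodes reachable from 3: {1,2,3,4,5}
Adding (0,1): merges 3's component with another. Reachability grows.
After: nodes reachable from 3: {0,1,2,3,4,5}

Answer: 0 1 2 3 4 5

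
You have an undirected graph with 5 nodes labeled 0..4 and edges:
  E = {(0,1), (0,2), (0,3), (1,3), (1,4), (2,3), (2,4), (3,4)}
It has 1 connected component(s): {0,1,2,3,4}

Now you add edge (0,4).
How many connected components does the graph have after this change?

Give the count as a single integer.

Initial component count: 1
Add (0,4): endpoints already in same component. Count unchanged: 1.
New component count: 1

Answer: 1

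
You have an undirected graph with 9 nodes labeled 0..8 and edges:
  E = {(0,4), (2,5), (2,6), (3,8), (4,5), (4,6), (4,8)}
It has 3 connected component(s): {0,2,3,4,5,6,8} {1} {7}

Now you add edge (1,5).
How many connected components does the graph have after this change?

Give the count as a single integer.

Answer: 2

Derivation:
Initial component count: 3
Add (1,5): merges two components. Count decreases: 3 -> 2.
New component count: 2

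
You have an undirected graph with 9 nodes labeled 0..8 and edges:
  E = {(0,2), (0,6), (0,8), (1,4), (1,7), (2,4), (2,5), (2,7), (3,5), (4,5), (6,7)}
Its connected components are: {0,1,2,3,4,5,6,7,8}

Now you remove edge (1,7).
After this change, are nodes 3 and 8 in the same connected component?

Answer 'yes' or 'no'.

Answer: yes

Derivation:
Initial components: {0,1,2,3,4,5,6,7,8}
Removing edge (1,7): not a bridge — component count unchanged at 1.
New components: {0,1,2,3,4,5,6,7,8}
Are 3 and 8 in the same component? yes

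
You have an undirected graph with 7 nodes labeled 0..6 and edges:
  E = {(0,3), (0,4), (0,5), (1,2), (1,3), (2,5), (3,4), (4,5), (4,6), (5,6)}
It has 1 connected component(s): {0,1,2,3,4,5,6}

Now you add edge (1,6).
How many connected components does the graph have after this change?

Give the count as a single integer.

Initial component count: 1
Add (1,6): endpoints already in same component. Count unchanged: 1.
New component count: 1

Answer: 1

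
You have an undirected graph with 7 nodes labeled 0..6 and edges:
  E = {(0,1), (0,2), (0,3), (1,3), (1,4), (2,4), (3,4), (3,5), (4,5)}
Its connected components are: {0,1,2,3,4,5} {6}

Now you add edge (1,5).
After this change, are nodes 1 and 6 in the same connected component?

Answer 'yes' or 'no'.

Answer: no

Derivation:
Initial components: {0,1,2,3,4,5} {6}
Adding edge (1,5): both already in same component {0,1,2,3,4,5}. No change.
New components: {0,1,2,3,4,5} {6}
Are 1 and 6 in the same component? no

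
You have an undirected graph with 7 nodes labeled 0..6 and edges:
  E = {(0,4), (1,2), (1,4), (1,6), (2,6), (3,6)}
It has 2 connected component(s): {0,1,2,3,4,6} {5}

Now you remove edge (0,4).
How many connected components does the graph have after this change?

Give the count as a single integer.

Initial component count: 2
Remove (0,4): it was a bridge. Count increases: 2 -> 3.
  After removal, components: {0} {1,2,3,4,6} {5}
New component count: 3

Answer: 3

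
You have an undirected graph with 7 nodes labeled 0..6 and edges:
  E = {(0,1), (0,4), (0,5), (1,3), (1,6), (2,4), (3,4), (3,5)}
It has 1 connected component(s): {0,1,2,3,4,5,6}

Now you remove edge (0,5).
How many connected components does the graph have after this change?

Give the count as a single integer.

Answer: 1

Derivation:
Initial component count: 1
Remove (0,5): not a bridge. Count unchanged: 1.
  After removal, components: {0,1,2,3,4,5,6}
New component count: 1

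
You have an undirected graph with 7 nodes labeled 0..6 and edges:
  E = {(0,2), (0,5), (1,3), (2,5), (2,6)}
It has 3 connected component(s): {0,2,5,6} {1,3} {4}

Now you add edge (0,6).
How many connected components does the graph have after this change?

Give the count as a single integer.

Answer: 3

Derivation:
Initial component count: 3
Add (0,6): endpoints already in same component. Count unchanged: 3.
New component count: 3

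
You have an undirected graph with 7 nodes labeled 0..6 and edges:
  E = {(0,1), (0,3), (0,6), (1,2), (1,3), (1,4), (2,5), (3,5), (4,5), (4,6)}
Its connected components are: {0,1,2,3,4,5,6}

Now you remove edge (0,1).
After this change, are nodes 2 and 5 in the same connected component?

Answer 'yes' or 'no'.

Initial components: {0,1,2,3,4,5,6}
Removing edge (0,1): not a bridge — component count unchanged at 1.
New components: {0,1,2,3,4,5,6}
Are 2 and 5 in the same component? yes

Answer: yes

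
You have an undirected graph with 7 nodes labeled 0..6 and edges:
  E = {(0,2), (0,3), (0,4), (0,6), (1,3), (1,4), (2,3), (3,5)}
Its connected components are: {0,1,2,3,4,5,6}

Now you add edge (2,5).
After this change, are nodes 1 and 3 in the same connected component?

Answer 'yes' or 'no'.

Answer: yes

Derivation:
Initial components: {0,1,2,3,4,5,6}
Adding edge (2,5): both already in same component {0,1,2,3,4,5,6}. No change.
New components: {0,1,2,3,4,5,6}
Are 1 and 3 in the same component? yes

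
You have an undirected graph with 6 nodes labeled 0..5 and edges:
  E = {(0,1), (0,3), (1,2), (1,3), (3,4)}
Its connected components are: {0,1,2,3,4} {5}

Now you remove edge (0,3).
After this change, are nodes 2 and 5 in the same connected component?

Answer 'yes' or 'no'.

Answer: no

Derivation:
Initial components: {0,1,2,3,4} {5}
Removing edge (0,3): not a bridge — component count unchanged at 2.
New components: {0,1,2,3,4} {5}
Are 2 and 5 in the same component? no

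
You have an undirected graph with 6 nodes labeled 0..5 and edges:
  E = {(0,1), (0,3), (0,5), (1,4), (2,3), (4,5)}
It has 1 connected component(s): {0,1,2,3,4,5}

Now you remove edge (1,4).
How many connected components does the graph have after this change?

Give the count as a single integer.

Initial component count: 1
Remove (1,4): not a bridge. Count unchanged: 1.
  After removal, components: {0,1,2,3,4,5}
New component count: 1

Answer: 1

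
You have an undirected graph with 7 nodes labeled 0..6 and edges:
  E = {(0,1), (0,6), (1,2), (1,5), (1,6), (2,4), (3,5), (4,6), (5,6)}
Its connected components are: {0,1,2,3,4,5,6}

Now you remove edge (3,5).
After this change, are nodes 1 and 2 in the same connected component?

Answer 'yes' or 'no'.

Answer: yes

Derivation:
Initial components: {0,1,2,3,4,5,6}
Removing edge (3,5): it was a bridge — component count 1 -> 2.
New components: {0,1,2,4,5,6} {3}
Are 1 and 2 in the same component? yes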